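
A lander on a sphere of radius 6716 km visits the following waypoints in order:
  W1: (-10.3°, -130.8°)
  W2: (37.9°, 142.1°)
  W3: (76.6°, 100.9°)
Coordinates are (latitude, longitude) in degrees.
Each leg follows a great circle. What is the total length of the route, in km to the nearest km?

16026 km

Leg W1→W2: central angle 1.6414 rad, distance 11023.7 km.
Leg W2→W3: central angle 0.7449 rad, distance 5002.8 km.
Total: 11023.7 + 5002.8 ≈ 16026 km.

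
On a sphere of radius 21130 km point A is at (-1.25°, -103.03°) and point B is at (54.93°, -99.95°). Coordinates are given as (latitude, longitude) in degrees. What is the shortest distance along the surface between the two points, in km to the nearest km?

With latitudes φ₁ = -1.250°, φ₂ = 54.930° and longitude difference Δλ = 3.080°:
cos c = sin φ₁ sin φ₂ + cos φ₁ cos φ₂ cos Δλ = (-0.0218)(0.8185) + (0.9998)(0.5746)(0.9986) = 0.55576,
so c = arccos(0.55576) = 0.98152 rad.
Distance = R·c = 21130 × 0.9815 ≈ 20740 km.

20740 km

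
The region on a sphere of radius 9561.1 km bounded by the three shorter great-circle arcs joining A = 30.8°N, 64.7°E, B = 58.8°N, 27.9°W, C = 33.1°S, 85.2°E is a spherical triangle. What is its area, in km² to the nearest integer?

Side lengths (central angles): a = 2.2619, b = 1.1654, c = 1.1398 rad; semiperimeter s = 2.2835.
By l'Huilier's theorem, tan(E/4) = √[tan(s/2) tan((s−a)/2) tan((s−b)/2) tan((s−c)/2)], giving spherical excess E = 0.3893 rad.
Area = E·R² = 0.3893 × (9561.1)² ≈ 35584775 km².

35584775 km²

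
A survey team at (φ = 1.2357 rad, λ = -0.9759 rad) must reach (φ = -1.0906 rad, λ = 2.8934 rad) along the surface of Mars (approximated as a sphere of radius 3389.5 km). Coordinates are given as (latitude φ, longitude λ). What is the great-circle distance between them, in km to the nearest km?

9583 km

In radians: φ₁ = 1.2357, φ₂ = -1.0906, Δλ = -138.305° = -2.4139 rad.
cos c = sin φ₁ sin φ₂ + cos φ₁ cos φ₂ cos Δλ = (0.9444)(-0.8869) + (0.3289)(0.4620)(-0.7467) = -0.95101,
so c = arccos(-0.95101) = 2.82729 rad.
Distance = R·c = 3389.5 × 2.8273 ≈ 9583 km.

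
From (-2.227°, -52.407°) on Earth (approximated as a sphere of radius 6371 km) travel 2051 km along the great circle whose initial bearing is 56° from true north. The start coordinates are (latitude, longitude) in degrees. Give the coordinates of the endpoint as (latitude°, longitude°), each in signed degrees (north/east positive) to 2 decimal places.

Angular distance δ = d/R = 2051/6371 = 0.32193 rad; initial bearing θ = 0.9774 rad.
sin φ₂ = sin φ₁ cos δ + cos φ₁ sin δ cos θ = (-0.0389)(0.9486) + (0.9992)(0.3164)(0.5592) = 0.1399, so φ₂ = 8.04°.
Δλ = atan2(sin θ sin δ cos φ₁, cos δ − sin φ₁ sin φ₂) = atan2(0.2621, 0.9541) = 15.362°.
λ₂ = -52.407° + 15.362° = -37.05°.

8.04°, -37.05°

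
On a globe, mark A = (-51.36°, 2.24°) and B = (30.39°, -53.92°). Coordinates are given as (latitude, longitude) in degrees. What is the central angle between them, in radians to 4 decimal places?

1.6661 rad

In radians: φ₁ = -0.8964, φ₂ = 0.5304, Δλ = -56.160° = -0.9802 rad.
cos c = sin φ₁ sin φ₂ + cos φ₁ cos φ₂ cos Δλ = (-0.7811)(0.5059) + (0.6244)(0.8626)(0.5569) = -0.09519,
so c = arccos(-0.09519) = 1.66613 rad.
So the angular separation is 1.6661 rad.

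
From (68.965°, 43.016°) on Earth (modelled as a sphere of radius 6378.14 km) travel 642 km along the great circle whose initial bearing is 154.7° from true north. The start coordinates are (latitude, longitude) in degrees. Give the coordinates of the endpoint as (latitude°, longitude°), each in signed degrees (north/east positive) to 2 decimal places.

63.64°, 48.57°

Angular distance δ = d/R = 642/6378.14 = 0.10066 rad; initial bearing θ = 2.7000 rad.
sin φ₂ = sin φ₁ cos δ + cos φ₁ sin δ cos θ = (0.9334)(0.9949) + (0.3589)(0.1005)(-0.9041) = 0.8960, so φ₂ = 63.64°.
Δλ = atan2(sin θ sin δ cos φ₁, cos δ − sin φ₁ sin φ₂) = atan2(0.0154, 0.1586) = 5.550°.
λ₂ = 43.016° + 5.550° = 48.57°.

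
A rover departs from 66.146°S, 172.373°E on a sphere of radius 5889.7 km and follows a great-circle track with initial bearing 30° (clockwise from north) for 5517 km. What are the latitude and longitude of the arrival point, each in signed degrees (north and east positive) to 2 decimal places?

-15.05°, -162.97°

Angular distance δ = d/R = 5517/5889.7 = 0.93672 rad; initial bearing θ = 0.5236 rad.
sin φ₂ = sin φ₁ cos δ + cos φ₁ sin δ cos θ = (-0.9146)(0.5924) + (0.4044)(0.8056)(0.8660) = -0.2597, so φ₂ = -15.05°.
Δλ = atan2(sin θ sin δ cos φ₁, cos δ − sin φ₁ sin φ₂) = atan2(0.1629, 0.3549) = 24.653°.
λ₂ = 172.373° + 24.653° = 197.03° → -162.97° after wrapping to (−180°, 180°].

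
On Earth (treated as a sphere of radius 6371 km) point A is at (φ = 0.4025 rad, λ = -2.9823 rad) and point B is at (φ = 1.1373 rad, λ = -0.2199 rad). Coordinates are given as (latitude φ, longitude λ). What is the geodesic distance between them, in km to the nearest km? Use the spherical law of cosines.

10030 km

With latitudes φ₁ = 23.062°, φ₂ = 65.162° and longitude difference Δλ = 158.274°:
cos c = sin φ₁ sin φ₂ + cos φ₁ cos φ₂ cos Δλ = (0.3917)(0.9075) + (0.9201)(0.4200)(-0.9290) = -0.00354,
so c = arccos(-0.00354) = 1.57433 rad.
Distance = R·c = 6371 × 1.5743 ≈ 10030 km.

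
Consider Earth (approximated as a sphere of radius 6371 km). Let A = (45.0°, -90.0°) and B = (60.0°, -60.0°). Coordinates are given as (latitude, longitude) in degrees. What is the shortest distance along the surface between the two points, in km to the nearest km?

Let φ₁ = 0.7854 rad, φ₂ = 1.0472 rad, and Δλ = 0.5236 rad.
cos c = sin φ₁ sin φ₂ + cos φ₁ cos φ₂ cos Δλ = (0.7071)(0.8660) + (0.7071)(0.5000)(0.8660) = 0.91856,
so c = arccos(0.91856) = 0.40638 rad.
Distance = R·c = 6371 × 0.4064 ≈ 2589 km.

2589 km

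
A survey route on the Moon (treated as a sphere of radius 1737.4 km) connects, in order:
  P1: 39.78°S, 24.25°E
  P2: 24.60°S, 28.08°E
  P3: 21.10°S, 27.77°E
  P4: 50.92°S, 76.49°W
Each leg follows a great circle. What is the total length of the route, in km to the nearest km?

3072 km

Leg P1→P2: central angle 0.2708 rad, distance 470.6 km.
Leg P2→P3: central angle 0.0613 rad, distance 106.5 km.
Leg P3→P4: central angle 1.4358 rad, distance 2494.6 km.
Total: 470.6 + 106.5 + 2494.6 ≈ 3072 km.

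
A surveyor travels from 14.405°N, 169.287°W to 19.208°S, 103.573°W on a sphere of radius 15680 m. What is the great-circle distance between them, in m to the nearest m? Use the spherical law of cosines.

19945 m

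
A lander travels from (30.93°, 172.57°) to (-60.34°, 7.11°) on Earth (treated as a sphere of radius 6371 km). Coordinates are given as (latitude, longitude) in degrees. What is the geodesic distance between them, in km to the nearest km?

Let φ₁ = 0.5398 rad, φ₂ = -1.0531 rad, and Δλ = -2.8878 rad.
Haversine: a = sin²(Δφ/2) + cos φ₁ cos φ₂ sin²(Δλ/2) = 0.5111 + (0.8578)(0.4949)(0.9840) = 0.92877.
Central angle c = 2·arcsin(√a) = 2.60125 rad.
Distance = R·c = 6371 × 2.6013 ≈ 16573 km.

16573 km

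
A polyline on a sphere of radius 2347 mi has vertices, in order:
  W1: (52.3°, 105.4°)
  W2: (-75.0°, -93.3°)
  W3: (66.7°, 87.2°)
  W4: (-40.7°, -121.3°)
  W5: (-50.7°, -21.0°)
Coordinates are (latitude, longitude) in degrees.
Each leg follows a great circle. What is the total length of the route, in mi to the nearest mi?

Leg W1→W2: central angle 2.7243 rad, distance 6393.9 mi.
Leg W2→W3: central angle 2.9967 rad, distance 7033.3 mi.
Leg W3→W4: central angle 2.6109 rad, distance 6127.8 mi.
Leg W4→W5: central angle 1.1387 rad, distance 2672.6 mi.
Total: 6393.9 + 7033.3 + 6127.8 + 2672.6 ≈ 22227 mi.

22227 mi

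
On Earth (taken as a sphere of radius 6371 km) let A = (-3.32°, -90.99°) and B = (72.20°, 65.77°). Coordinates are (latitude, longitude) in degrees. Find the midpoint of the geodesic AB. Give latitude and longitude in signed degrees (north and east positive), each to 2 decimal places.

50.87°, -81.45°

Central angle δ = 1.9130 rad. Interpolating on the sphere with fraction f = 0.5:
P = [sin((1−f)δ)·A + sin(fδ)·B] / sin δ = 0.8675·A + 0.8675·B in Cartesian coordinates,
giving P = (0.0939, -0.6241, 0.7757), i.e. latitude 50.87°, longitude -81.45°.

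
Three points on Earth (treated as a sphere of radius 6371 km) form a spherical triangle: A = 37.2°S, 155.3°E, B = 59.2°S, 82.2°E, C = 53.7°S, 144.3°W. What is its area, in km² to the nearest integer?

Side lengths (central angles): a = 1.0660, b = 0.7667, c = 0.8790 rad; semiperimeter s = 1.3559.
By l'Huilier's theorem, tan(E/4) = √[tan(s/2) tan((s−a)/2) tan((s−b)/2) tan((s−c)/2)], giving spherical excess E = 0.3713 rad.
Area = E·R² = 0.3713 × (6371)² ≈ 15072310 km².

15072310 km²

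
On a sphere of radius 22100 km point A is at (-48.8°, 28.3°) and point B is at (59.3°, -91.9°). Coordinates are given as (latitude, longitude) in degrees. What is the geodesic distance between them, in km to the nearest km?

55813 km

With latitudes φ₁ = -48.800°, φ₂ = 59.300° and longitude difference Δλ = -120.200°:
Haversine: a = sin²(Δφ/2) + cos φ₁ cos φ₂ sin²(Δλ/2) = 0.6553 + (0.6587)(0.5105)(0.7515) = 0.90806.
Central angle c = 2·arcsin(√a) = 2.52547 rad.
Distance = R·c = 22100 × 2.5255 ≈ 55813 km.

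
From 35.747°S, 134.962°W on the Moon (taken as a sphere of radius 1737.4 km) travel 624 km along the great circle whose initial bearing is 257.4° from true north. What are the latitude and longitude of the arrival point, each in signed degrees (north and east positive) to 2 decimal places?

Angular distance δ = d/R = 624/1737.4 = 0.35916 rad; initial bearing θ = 4.4925 rad.
sin φ₂ = sin φ₁ cos δ + cos φ₁ sin δ cos θ = (-0.5842)(0.9362) + (0.8116)(0.3515)(-0.2181) = -0.6092, so φ₂ = -37.53°.
Δλ = atan2(sin θ sin δ cos φ₁, cos δ − sin φ₁ sin φ₂) = atan2(-0.2784, 0.5803) = -25.629°.
λ₂ = -134.962° − 25.629° = -160.59°.

-37.53°, -160.59°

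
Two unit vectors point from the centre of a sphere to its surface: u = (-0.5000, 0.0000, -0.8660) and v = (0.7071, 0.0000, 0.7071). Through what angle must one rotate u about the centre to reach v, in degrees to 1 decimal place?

165.0°

u·v = -0.9659; |u| = 1.0000, |v| = 1.0000.
cos θ = (u·v)/(|u||v|) = -0.9659, so θ = 165.0°.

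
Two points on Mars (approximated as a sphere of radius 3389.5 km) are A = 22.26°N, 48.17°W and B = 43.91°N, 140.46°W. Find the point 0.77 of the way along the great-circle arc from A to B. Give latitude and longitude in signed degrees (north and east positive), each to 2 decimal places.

Central angle δ = 1.3325 rad. Interpolating on the sphere with fraction f = 0.77:
P = [sin((1−f)δ)·A + sin(fδ)·B] / sin δ = 0.3105·A + 0.8801·B in Cartesian coordinates,
giving P = (-0.2973, -0.6178, 0.7280), i.e. latitude 46.72°, longitude -115.70°.

46.72°, -115.70°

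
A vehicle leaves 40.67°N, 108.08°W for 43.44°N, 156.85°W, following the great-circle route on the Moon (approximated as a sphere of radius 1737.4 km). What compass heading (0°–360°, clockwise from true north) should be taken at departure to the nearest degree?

291°

With φ₁ = 0.7098, φ₂ = 0.7582, Δλ = -0.8512 rad, the forward-azimuth formula gives
θ = atan2( sin Δλ cos φ₂ , cos φ₁ sin φ₂ − sin φ₁ cos φ₂ cos Δλ ) = atan2(-0.5461, 0.2096) = -69.00°.
Adding 360° brings this into [0°, 360°): 291°.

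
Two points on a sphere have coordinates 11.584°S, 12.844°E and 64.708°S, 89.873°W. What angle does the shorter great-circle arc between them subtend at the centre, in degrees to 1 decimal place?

84.9°

With latitudes φ₁ = -11.584°, φ₂ = -64.708° and longitude difference Δλ = -102.717°:
cos c = sin φ₁ sin φ₂ + cos φ₁ cos φ₂ cos Δλ = (-0.2008)(-0.9041) + (0.9796)(0.4272)(-0.2201) = 0.08942,
so c = arccos(0.08942) = 1.48125 rad.
So the angular separation is 84.9°.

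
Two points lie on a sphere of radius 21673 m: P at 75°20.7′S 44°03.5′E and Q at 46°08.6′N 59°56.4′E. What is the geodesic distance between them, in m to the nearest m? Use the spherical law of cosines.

With latitudes φ₁ = -75.345°, φ₂ = 46.143° and longitude difference Δλ = 15.882°:
cos c = sin φ₁ sin φ₂ + cos φ₁ cos φ₂ cos Δλ = (-0.9675)(0.7211) + (0.2530)(0.6929)(0.9618) = -0.52902,
so c = arccos(-0.52902) = 2.12824 rad.
Distance = R·c = 21673 × 2.1282 ≈ 46125 m.

46125 m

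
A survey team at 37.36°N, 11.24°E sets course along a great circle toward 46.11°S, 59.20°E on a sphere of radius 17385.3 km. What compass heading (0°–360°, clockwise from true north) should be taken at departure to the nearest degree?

149°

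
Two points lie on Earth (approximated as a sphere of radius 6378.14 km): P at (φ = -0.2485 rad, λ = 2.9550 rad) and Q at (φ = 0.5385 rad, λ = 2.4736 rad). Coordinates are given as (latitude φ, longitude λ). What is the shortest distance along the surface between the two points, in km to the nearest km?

With latitudes φ₁ = -14.238°, φ₂ = 30.854° and longitude difference Δλ = -27.582°:
cos c = sin φ₁ sin φ₂ + cos φ₁ cos φ₂ cos Δλ = (-0.2460)(0.5128) + (0.9693)(0.8585)(0.8863) = 0.61140,
so c = arccos(0.61140) = 0.91297 rad.
Distance = R·c = 6378.14 × 0.9130 ≈ 5823 km.

5823 km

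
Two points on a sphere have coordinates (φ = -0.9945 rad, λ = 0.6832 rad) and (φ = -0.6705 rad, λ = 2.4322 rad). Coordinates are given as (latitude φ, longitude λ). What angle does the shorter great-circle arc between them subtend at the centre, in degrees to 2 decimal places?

In radians: φ₁ = -0.9945, φ₂ = -0.6705, Δλ = 100.210° = 1.7490 rad.
Haversine: a = sin²(Δφ/2) + cos φ₁ cos φ₂ sin²(Δλ/2) = 0.0260 + (0.5449)(0.7835)(0.5886) = 0.27733.
Central angle c = 2·arcsin(√a) = 1.10925 rad.
So the angular separation is 63.56°.

63.56°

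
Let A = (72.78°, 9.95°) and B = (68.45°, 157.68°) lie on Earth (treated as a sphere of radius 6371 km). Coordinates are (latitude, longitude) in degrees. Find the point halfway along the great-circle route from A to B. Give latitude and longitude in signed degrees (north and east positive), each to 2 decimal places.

The central angle between A and B is δ = 0.6494 rad.
With f = 0.5, the slerp weights are sin((1−f)δ)/sin δ = 0.5276 and sin(fδ)/sin δ = 0.5276.
Weighted sum of the unit vectors: (0.5276)·(0.2916,0.0512,0.9552) + (0.5276)·(-0.3398,0.1395,0.9301) = (-0.0254, 0.1006, 0.9946).
Converting back: φ = atan2(z, √(x²+y²)) = 84.05°, λ = atan2(y, x) = 104.19°.

84.05°, 104.19°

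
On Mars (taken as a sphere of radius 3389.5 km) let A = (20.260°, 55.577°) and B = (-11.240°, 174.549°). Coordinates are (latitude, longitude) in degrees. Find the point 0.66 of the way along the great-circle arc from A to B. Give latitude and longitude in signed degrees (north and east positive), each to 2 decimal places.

The central angle between A and B is δ = 2.1097 rad.
With f = 0.66, the slerp weights are sin((1−f)δ)/sin δ = 0.7659 and sin(fδ)/sin δ = 1.1466.
Weighted sum of the unit vectors: (0.7659)·(0.5303,0.7739,0.3463) + (1.1466)·(-0.9764,0.0932,-0.1949) = (-0.7134, 0.6995, 0.0417).
Converting back: φ = atan2(z, √(x²+y²)) = 2.39°, λ = atan2(y, x) = 135.56°.

2.39°, 135.56°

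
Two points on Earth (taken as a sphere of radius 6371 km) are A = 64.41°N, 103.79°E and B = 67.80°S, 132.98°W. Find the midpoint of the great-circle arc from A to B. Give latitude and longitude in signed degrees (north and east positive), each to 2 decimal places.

Central angle δ = 2.7505 rad. Interpolating on the sphere with fraction f = 0.5:
P = [sin((1−f)δ)·A + sin(fδ)·B] / sin δ = 2.5732·A + 2.5732·B in Cartesian coordinates,
giving P = (-0.9277, 0.3681, -0.0617), i.e. latitude -3.54°, longitude 158.36°.

-3.54°, 158.36°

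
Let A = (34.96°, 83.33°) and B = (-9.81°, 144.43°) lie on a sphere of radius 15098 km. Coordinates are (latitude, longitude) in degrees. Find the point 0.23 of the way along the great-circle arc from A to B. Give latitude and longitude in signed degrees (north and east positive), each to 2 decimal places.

26.52°, 100.26°

The central angle between A and B is δ = 1.2738 rad.
With f = 0.23, the slerp weights are sin((1−f)δ)/sin δ = 0.8690 and sin(fδ)/sin δ = 0.3020.
Weighted sum of the unit vectors: (0.8690)·(0.0952,0.8140,0.5730) + (0.3020)·(-0.8015,0.5732,-0.1704) = (-0.1594, 0.8805, 0.4465).
Converting back: φ = atan2(z, √(x²+y²)) = 26.52°, λ = atan2(y, x) = 100.26°.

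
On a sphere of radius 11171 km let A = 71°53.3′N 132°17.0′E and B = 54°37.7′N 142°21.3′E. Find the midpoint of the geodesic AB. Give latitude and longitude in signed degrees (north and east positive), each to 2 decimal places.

63.34°, 138.84°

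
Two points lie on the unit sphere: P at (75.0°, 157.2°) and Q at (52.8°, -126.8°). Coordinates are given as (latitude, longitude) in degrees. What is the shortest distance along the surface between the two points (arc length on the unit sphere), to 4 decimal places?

0.6313

In radians: φ₁ = 1.3090, φ₂ = 0.9215, Δλ = 76.000° = 1.3265 rad.
cos c = sin φ₁ sin φ₂ + cos φ₁ cos φ₂ cos Δλ = (0.9659)(0.7965) + (0.2588)(0.6046)(0.2419) = 0.80725,
so c = arccos(0.80725) = 0.63133 rad.
On the unit sphere the arc length equals the central angle: 0.6313.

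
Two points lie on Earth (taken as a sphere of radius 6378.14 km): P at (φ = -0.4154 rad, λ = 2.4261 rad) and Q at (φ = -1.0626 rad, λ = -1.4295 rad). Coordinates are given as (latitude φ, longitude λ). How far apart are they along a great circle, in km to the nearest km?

9916 km

In radians: φ₁ = -0.4154, φ₂ = -1.0626, Δλ = 139.090° = 2.4276 rad.
cos c = sin φ₁ sin φ₂ + cos φ₁ cos φ₂ cos Δλ = (-0.4036)(-0.8736) + (0.9150)(0.4866)(-0.7557) = 0.01608,
so c = arccos(0.01608) = 1.55471 rad.
Distance = R·c = 6378.14 × 1.5547 ≈ 9916 km.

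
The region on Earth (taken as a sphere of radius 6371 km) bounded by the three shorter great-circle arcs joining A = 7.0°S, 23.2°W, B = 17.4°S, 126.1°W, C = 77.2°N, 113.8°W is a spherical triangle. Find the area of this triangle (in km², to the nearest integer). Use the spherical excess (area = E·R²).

81476154 km²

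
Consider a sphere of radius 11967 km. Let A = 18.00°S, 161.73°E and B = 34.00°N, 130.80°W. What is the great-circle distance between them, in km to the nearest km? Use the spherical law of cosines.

In radians: φ₁ = -0.3142, φ₂ = 0.5934, Δλ = 67.470° = 1.1776 rad.
cos c = sin φ₁ sin φ₂ + cos φ₁ cos φ₂ cos Δλ = (-0.3090)(0.5592) + (0.9511)(0.8290)(0.3832) = 0.12931,
so c = arccos(0.12931) = 1.44112 rad.
Distance = R·c = 11967 × 1.4411 ≈ 17246 km.

17246 km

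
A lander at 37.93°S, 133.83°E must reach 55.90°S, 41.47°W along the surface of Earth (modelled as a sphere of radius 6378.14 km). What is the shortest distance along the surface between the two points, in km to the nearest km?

Let φ₁ = -0.6620 rad, φ₂ = -0.9756 rad, and Δλ = -3.0596 rad.
cos c = sin φ₁ sin φ₂ + cos φ₁ cos φ₂ cos Δλ = (-0.6147)(-0.8281) + (0.7888)(0.5606)(-0.9966) = 0.06828,
so c = arccos(0.06828) = 1.50246 rad.
Distance = R·c = 6378.14 × 1.5025 ≈ 9583 km.

9583 km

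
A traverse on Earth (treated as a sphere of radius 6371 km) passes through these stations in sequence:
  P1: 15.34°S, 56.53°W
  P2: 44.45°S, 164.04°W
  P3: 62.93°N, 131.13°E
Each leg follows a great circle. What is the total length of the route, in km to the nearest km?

23383 km

Leg P1→P2: central angle 1.5927 rad, distance 10146.9 km.
Leg P2→P3: central angle 2.0776 rad, distance 13236.5 km.
Total: 10146.9 + 13236.5 ≈ 23383 km.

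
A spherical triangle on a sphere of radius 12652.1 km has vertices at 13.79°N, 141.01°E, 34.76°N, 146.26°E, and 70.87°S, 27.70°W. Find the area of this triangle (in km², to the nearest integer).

21902818 km²

Side lengths (central angles): a = 2.5088, b = 2.1380, c = 0.3752 rad; semiperimeter s = 2.5110.
By l'Huilier's theorem, tan(E/4) = √[tan(s/2) tan((s−a)/2) tan((s−b)/2) tan((s−c)/2)], giving spherical excess E = 0.1368 rad.
Area = E·R² = 0.1368 × (12652.1)² ≈ 21902818 km².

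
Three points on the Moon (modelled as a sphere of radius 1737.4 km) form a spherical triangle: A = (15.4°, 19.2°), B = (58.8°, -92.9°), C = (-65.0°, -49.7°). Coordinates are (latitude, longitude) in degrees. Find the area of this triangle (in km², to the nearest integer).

Side lengths (central angles): a = 2.2340, b = 1.6649, c = 1.5315 rad; semiperimeter s = 2.7152.
By l'Huilier's theorem, tan(E/4) = √[tan(s/2) tan((s−a)/2) tan((s−b)/2) tan((s−c)/2)], giving spherical excess E = 2.3459 rad.
Area = E·R² = 2.3459 × (1737.4)² ≈ 7081210 km².

7081210 km²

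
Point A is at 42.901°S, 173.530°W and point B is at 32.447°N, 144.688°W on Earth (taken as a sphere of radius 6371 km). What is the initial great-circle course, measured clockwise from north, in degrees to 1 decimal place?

24.4°

Δλ = 28.842° = 0.5034 rad.
y = sin Δλ · cos φ₂ = (0.4824)(0.8439) = 0.4071
x = cos φ₁ sin φ₂ − sin φ₁ cos φ₂ cos Δλ = (0.7325)(0.5365) − (-0.6807)(0.8439)(0.8760) = 0.8962
θ = atan2(y, x) = 24.43°, so the bearing is 24.4°.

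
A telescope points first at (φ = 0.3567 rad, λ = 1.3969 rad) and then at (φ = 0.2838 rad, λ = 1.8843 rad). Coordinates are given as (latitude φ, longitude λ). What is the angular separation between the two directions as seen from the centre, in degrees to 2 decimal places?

26.80°

In radians: φ₁ = 0.3567, φ₂ = 0.2838, Δλ = 27.926° = 0.4874 rad.
cos c = sin φ₁ sin φ₂ + cos φ₁ cos φ₂ cos Δλ = (0.3492)(0.2800) + (0.9371)(0.9600)(0.8836) = 0.89259,
so c = arccos(0.89259) = 0.46773 rad.
So the angular separation is 26.80°.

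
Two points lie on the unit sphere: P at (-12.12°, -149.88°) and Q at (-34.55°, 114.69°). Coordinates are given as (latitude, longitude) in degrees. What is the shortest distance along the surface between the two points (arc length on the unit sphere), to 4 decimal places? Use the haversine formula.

With latitudes φ₁ = -12.120°, φ₂ = -34.550° and longitude difference Δλ = -95.430°:
Haversine: a = sin²(Δφ/2) + cos φ₁ cos φ₂ sin²(Δλ/2) = 0.0378 + (0.9777)(0.8236)(0.5473) = 0.47856.
Central angle c = 2·arcsin(√a) = 1.52791 rad.
On the unit sphere the arc length equals the central angle: 1.5279.

1.5279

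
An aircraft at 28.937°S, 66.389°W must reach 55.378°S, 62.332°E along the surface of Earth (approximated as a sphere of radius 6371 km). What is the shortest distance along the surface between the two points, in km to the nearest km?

9452 km

Let φ₁ = -0.5050 rad, φ₂ = -0.9665 rad, and Δλ = 2.2466 rad.
Haversine: a = sin²(Δφ/2) + cos φ₁ cos φ₂ sin²(Δλ/2) = 0.0523 + (0.8752)(0.5682)(0.8128) = 0.45643.
Central angle c = 2·arcsin(√a) = 1.48355 rad.
Distance = R·c = 6371 × 1.4835 ≈ 9452 km.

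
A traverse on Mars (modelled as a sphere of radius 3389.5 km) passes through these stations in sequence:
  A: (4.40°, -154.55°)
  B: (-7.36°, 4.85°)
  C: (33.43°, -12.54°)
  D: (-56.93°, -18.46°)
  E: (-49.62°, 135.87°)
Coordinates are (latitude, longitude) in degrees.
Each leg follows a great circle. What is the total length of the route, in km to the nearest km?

Leg A→B: central angle 2.7803 rad, distance 9423.8 km.
Leg B→C: central angle 0.7680 rad, distance 2603.3 km.
Leg C→D: central angle 1.5795 rad, distance 5353.7 km.
Leg D→E: central angle 1.2453 rad, distance 4221.1 km.
Total: 9423.8 + 2603.3 + 5353.7 + 4221.1 ≈ 21602 km.

21602 km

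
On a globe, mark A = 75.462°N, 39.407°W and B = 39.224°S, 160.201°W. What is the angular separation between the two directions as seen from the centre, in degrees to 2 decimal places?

135.37°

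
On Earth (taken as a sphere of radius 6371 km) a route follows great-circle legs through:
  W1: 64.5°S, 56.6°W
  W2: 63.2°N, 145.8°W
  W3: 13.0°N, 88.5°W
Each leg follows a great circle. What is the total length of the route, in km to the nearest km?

Leg W1→W2: central angle 2.5030 rad, distance 15946.5 km.
Leg W2→W3: central angle 1.1173 rad, distance 7118.2 km.
Total: 15946.5 + 7118.2 ≈ 23065 km.

23065 km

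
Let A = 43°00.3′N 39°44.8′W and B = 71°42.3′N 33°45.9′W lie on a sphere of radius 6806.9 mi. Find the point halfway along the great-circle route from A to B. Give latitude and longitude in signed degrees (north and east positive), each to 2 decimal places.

57.38°, -37.95°

The central angle between A and B is δ = 0.5035 rad.
With f = 0.5, the slerp weights are sin((1−f)δ)/sin δ = 0.5163 and sin(fδ)/sin δ = 0.5163.
Weighted sum of the unit vectors: (0.5163)·(0.5623,-0.4676,0.6821) + (0.5163)·(0.2610,-0.1745,0.9495) = (0.4250, -0.3315, 0.8423).
Converting back: φ = atan2(z, √(x²+y²)) = 57.38°, λ = atan2(y, x) = -37.95°.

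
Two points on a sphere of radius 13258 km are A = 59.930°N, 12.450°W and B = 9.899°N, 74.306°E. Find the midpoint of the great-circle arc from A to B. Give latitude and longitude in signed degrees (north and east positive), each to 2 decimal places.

The central angle between A and B is δ = 1.3932 rad.
With f = 0.5, the slerp weights are sin((1−f)δ)/sin δ = 0.6519 and sin(fδ)/sin δ = 0.6519.
Weighted sum of the unit vectors: (0.6519)·(0.4893,-0.1080,0.8654) + (0.6519)·(0.2665,0.9484,0.1719) = (0.4926, 0.5478, 0.6762).
Converting back: φ = atan2(z, √(x²+y²)) = 42.55°, λ = atan2(y, x) = 48.03°.

42.55°, 48.03°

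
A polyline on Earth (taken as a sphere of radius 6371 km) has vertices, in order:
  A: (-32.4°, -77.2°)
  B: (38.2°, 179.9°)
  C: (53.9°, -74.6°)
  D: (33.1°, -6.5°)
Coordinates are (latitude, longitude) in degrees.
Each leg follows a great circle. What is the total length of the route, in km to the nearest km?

Leg A→B: central angle 2.0709 rad, distance 13193.5 km.
Leg B→C: central angle 1.1854 rad, distance 7552.2 km.
Leg C→D: central angle 0.8952 rad, distance 5703.5 km.
Total: 13193.5 + 7552.2 + 5703.5 ≈ 26449 km.

26449 km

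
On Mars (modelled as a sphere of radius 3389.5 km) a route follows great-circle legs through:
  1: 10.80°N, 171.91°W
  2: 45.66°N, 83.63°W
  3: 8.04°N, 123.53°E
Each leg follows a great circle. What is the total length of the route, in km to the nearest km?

Leg 1→2: central angle 1.4156 rad, distance 4798.0 km.
Leg 2→3: central angle 2.1126 rad, distance 7160.7 km.
Total: 4798.0 + 7160.7 ≈ 11959 km.

11959 km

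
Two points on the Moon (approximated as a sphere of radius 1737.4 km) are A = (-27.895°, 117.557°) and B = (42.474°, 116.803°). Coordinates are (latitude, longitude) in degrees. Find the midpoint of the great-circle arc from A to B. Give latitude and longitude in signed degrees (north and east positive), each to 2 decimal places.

The central angle between A and B is δ = 1.2282 rad.
With f = 0.5, the slerp weights are sin((1−f)δ)/sin δ = 0.6118 and sin(fδ)/sin δ = 0.6118.
Weighted sum of the unit vectors: (0.6118)·(-0.4089,0.7835,-0.4679) + (0.6118)·(-0.3326,0.6583,0.6753) = (-0.4536, 0.8821, 0.1269).
Converting back: φ = atan2(z, √(x²+y²)) = 7.29°, λ = atan2(y, x) = 117.21°.

7.29°, 117.21°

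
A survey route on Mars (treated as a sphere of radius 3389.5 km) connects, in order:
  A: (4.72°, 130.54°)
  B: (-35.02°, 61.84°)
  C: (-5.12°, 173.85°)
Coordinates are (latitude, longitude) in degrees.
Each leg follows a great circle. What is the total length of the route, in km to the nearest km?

10667 km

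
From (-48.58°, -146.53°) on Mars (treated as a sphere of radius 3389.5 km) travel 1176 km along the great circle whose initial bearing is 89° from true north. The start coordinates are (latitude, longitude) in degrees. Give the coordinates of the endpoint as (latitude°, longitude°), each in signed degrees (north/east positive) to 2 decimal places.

Angular distance δ = d/R = 1176/3389.5 = 0.34695 rad; initial bearing θ = 1.5533 rad.
sin φ₂ = sin φ₁ cos δ + cos φ₁ sin δ cos θ = (-0.7499)(0.9404) + (0.6616)(0.3400)(0.0175) = -0.7013, so φ₂ = -44.53°.
Δλ = atan2(sin θ sin δ cos φ₁, cos δ − sin φ₁ sin φ₂) = atan2(0.2249, 0.4145) = 28.483°.
λ₂ = -146.530° + 28.483° = -118.05°.

-44.53°, -118.05°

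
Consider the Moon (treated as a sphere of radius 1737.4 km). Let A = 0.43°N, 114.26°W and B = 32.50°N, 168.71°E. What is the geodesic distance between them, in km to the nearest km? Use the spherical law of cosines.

2391 km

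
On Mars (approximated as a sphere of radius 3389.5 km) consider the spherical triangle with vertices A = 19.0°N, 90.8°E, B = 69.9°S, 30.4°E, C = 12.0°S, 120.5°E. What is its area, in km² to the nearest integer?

Side lengths (central angles): a = 1.3749, b = 0.7441, c = 1.7166 rad; semiperimeter s = 1.9178.
By l'Huilier's theorem, tan(E/4) = √[tan(s/2) tan((s−a)/2) tan((s−b)/2) tan((s−c)/2)], giving spherical excess E = 0.6470 rad.
Area = E·R² = 0.6470 × (3389.5)² ≈ 7433168 km².

7433168 km²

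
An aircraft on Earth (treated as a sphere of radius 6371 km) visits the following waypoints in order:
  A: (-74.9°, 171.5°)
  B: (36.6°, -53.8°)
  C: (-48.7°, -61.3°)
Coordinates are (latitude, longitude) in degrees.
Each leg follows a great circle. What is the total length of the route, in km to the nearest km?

Leg A→B: central angle 2.3786 rad, distance 15153.8 km.
Leg B→C: central angle 1.4933 rad, distance 9513.9 km.
Total: 15153.8 + 9513.9 ≈ 24668 km.

24668 km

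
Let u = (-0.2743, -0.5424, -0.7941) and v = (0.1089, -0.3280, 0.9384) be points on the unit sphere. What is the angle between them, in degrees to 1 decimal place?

126.7°

u·v = -0.5971; |u| = 1.0000, |v| = 1.0000.
cos θ = (u·v)/(|u||v|) = -0.5971, so θ = 126.7°.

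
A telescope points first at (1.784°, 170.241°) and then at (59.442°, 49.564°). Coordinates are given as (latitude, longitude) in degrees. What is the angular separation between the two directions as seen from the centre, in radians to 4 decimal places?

1.8054 rad

In radians: φ₁ = 0.0311, φ₂ = 1.0375, Δλ = -120.677° = -2.1062 rad.
Haversine: a = sin²(Δφ/2) + cos φ₁ cos φ₂ sin²(Δλ/2) = 0.2325 + (0.9995)(0.5084)(0.7551) = 0.61623.
Central angle c = 2·arcsin(√a) = 1.80540 rad.
So the angular separation is 1.8054 rad.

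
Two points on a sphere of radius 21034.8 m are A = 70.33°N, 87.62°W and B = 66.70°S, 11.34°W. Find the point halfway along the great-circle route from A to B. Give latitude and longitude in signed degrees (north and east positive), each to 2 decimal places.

2.30°, -45.86°

Central angle δ = 2.5558 rad. Interpolating on the sphere with fraction f = 0.5:
P = [sin((1−f)δ)·A + sin(fδ)·B] / sin δ = 1.7317·A + 1.7317·B in Cartesian coordinates,
giving P = (0.6958, -0.7171, 0.0402), i.e. latitude 2.30°, longitude -45.86°.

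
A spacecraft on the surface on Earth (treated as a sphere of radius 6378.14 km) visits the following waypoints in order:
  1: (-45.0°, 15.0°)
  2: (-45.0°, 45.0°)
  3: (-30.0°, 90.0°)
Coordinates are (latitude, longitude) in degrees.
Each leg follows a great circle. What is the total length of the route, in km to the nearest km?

6593 km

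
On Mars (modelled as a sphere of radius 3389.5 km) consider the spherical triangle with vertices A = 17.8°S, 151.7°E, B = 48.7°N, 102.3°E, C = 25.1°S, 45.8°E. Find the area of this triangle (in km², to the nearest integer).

16863614 km²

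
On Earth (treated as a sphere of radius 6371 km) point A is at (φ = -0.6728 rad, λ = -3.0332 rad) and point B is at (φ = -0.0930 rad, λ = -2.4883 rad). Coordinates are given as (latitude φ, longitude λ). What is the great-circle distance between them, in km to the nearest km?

In radians: φ₁ = -0.6728, φ₂ = -0.0930, Δλ = 31.220° = 0.5449 rad.
Haversine: a = sin²(Δφ/2) + cos φ₁ cos φ₂ sin²(Δλ/2) = 0.0817 + (0.7821)(0.9957)(0.0724) = 0.13810.
Central angle c = 2·arcsin(√a) = 0.76150 rad.
Distance = R·c = 6371 × 0.7615 ≈ 4852 km.

4852 km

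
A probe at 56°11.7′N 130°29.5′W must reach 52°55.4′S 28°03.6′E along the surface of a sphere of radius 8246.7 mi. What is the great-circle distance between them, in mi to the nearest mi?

24065 mi

In radians: φ₁ = 0.9808, φ₂ = -0.9237, Δλ = 158.552° = 2.7672 rad.
cos c = sin φ₁ sin φ₂ + cos φ₁ cos φ₂ cos Δλ = (0.8309)(-0.7978) + (0.5564)(0.6029)(-0.9307) = -0.97514,
so c = arccos(-0.97514) = 2.91815 rad.
Distance = R·c = 8246.7 × 2.9182 ≈ 24065 mi.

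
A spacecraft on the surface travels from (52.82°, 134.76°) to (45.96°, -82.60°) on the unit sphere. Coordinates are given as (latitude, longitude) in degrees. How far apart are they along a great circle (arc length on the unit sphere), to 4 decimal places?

1.3296

Let φ₁ = 0.9219 rad, φ₂ = 0.8022 rad, and Δλ = 2.4895 rad.
Haversine: a = sin²(Δφ/2) + cos φ₁ cos φ₂ sin²(Δλ/2) = 0.0036 + (0.6043)(0.6952)(0.8974) = 0.38059.
Central angle c = 2·arcsin(√a) = 1.32964 rad.
On the unit sphere the arc length equals the central angle: 1.3296.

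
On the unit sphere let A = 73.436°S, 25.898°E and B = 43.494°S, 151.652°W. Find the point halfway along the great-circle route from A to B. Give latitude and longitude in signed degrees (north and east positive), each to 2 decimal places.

Central angle δ = 1.1006 rad. Interpolating on the sphere with fraction f = 0.5:
P = [sin((1−f)δ)·A + sin(fδ)·B] / sin δ = 0.5866·A + 0.5866·B in Cartesian coordinates,
giving P = (-0.2241, -0.1290, -0.9660), i.e. latitude -75.02°, longitude -150.07°.

-75.02°, -150.07°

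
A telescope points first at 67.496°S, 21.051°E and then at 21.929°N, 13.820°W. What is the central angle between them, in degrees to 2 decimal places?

93.08°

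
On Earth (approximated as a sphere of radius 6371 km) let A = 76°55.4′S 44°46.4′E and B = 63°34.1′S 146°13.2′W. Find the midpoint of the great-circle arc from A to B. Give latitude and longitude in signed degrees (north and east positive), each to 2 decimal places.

The central angle between A and B is δ = 0.6866 rad.
With f = 0.5, the slerp weights are sin((1−f)δ)/sin δ = 0.5310 and sin(fδ)/sin δ = 0.5310.
Weighted sum of the unit vectors: (0.5310)·(0.1606,0.1594,-0.9741) + (0.5310)·(-0.3700,-0.2475,-0.8955) = (-0.1112, -0.0468, -0.9927).
Converting back: φ = atan2(z, √(x²+y²)) = -83.07°, λ = atan2(y, x) = -157.17°.

-83.07°, -157.17°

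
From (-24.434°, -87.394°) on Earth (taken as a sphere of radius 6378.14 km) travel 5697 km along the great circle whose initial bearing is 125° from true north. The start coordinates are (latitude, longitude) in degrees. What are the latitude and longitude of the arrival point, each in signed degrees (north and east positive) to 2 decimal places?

Angular distance δ = d/R = 5697/6378.14 = 0.89321 rad; initial bearing θ = 2.1817 rad.
sin φ₂ = sin φ₁ cos δ + cos φ₁ sin δ cos θ = (-0.4136)(0.6269) + (0.9104)(0.7791)(-0.5736) = -0.6662, so φ₂ = -41.77°.
Δλ = atan2(sin θ sin δ cos φ₁, cos δ − sin φ₁ sin φ₂) = atan2(0.5810, 0.3514) = 58.838°.
λ₂ = -87.394° + 58.838° = -28.56°.

-41.77°, -28.56°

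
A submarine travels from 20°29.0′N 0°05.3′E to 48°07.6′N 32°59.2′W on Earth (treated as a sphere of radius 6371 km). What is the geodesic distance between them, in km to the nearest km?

4261 km

In radians: φ₁ = 0.3575, φ₂ = 0.8400, Δλ = -33.075° = -0.5773 rad.
cos c = sin φ₁ sin φ₂ + cos φ₁ cos φ₂ cos Δλ = (0.3499)(0.7446) + (0.9368)(0.6675)(0.8380) = 0.78453,
so c = arccos(0.78453) = 0.66886 rad.
Distance = R·c = 6371 × 0.6689 ≈ 4261 km.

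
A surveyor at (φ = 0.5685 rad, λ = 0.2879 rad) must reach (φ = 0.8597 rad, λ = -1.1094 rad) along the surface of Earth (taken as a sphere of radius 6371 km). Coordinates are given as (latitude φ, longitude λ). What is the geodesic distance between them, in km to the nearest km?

Let φ₁ = 0.5685 rad, φ₂ = 0.8597 rad, and Δλ = -1.3973 rad.
Haversine: a = sin²(Δφ/2) + cos φ₁ cos φ₂ sin²(Δλ/2) = 0.0210 + (0.8427)(0.6527)(0.4137) = 0.24858.
Central angle c = 2·arcsin(√a) = 1.04392 rad.
Distance = R·c = 6371 × 1.0439 ≈ 6651 km.

6651 km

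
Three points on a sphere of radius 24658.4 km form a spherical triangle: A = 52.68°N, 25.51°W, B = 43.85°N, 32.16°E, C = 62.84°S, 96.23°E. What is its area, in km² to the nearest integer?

Side lengths (central angles): a = 2.0629, b = 2.5928, c = 0.6685 rad; semiperimeter s = 2.6621.
By l'Huilier's theorem, tan(E/4) = √[tan(s/2) tan((s−a)/2) tan((s−b)/2) tan((s−c)/2)], giving spherical excess E = 1.0183 rad.
Area = E·R² = 1.0183 × (24658.4)² ≈ 619144217 km².

619144217 km²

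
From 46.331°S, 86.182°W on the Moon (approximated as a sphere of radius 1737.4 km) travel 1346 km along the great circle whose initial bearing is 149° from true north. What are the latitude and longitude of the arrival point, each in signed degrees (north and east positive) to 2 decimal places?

-68.58°, -5.59°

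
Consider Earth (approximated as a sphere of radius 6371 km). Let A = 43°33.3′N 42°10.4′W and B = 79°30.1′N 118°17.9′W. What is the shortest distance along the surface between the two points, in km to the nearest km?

4985 km

With latitudes φ₁ = 43.555°, φ₂ = 79.502° and longitude difference Δλ = -76.125°:
cos c = sin φ₁ sin φ₂ + cos φ₁ cos φ₂ cos Δλ = (0.6891)(0.9833) + (0.7247)(0.1822)(0.2398) = 0.70918,
so c = arccos(0.70918) = 0.78246 rad.
Distance = R·c = 6371 × 0.7825 ≈ 4985 km.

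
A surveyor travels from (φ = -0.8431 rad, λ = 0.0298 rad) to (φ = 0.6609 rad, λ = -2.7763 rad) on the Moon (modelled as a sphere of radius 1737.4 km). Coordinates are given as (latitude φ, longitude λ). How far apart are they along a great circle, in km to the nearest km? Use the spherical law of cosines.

With latitudes φ₁ = -48.306°, φ₂ = 37.867° and longitude difference Δλ = -160.778°:
cos c = sin φ₁ sin φ₂ + cos φ₁ cos φ₂ cos Δλ = (-0.7467)(0.6138) + (0.6652)(0.7894)(-0.9442) = -0.95417,
so c = arccos(-0.95417) = 2.83768 rad.
Distance = R·c = 1737.4 × 2.8377 ≈ 4930 km.

4930 km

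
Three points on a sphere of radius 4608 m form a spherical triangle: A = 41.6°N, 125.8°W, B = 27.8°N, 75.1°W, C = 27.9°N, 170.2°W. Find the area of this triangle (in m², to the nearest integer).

Side lengths (central angles): a = 1.4215, b = 0.6716, c = 0.7545 rad; semiperimeter s = 1.4238.
By l'Huilier's theorem, tan(E/4) = √[tan(s/2) tan((s−a)/2) tan((s−b)/2) tan((s−c)/2)], giving spherical excess E = 0.0465 rad.
Area = E·R² = 0.0465 × (4608)² ≈ 986348 m².

986348 m²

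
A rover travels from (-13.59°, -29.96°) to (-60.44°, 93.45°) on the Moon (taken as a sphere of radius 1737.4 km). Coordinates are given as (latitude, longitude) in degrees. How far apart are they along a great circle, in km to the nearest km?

Let φ₁ = -0.2372 rad, φ₂ = -1.0549 rad, and Δλ = 2.1539 rad.
Haversine: a = sin²(Δφ/2) + cos φ₁ cos φ₂ sin²(Δλ/2) = 0.1580 + (0.9720)(0.4933)(0.7753) = 0.52982.
Central angle c = 2·arcsin(√a) = 1.63048 rad.
Distance = R·c = 1737.4 × 1.6305 ≈ 2833 km.

2833 km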